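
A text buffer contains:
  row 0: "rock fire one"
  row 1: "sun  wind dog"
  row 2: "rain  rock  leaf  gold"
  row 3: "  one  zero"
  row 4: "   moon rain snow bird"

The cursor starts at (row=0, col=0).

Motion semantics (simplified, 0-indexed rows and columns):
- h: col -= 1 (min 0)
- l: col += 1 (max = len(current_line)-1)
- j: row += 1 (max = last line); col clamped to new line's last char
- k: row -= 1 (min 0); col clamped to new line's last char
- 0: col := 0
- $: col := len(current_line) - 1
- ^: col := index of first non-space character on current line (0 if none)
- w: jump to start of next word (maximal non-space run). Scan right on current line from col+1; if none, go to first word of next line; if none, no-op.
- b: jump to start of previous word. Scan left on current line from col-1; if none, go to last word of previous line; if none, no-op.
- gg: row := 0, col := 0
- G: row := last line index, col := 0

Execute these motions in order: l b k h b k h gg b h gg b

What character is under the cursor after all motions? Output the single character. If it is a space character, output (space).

After 1 (l): row=0 col=1 char='o'
After 2 (b): row=0 col=0 char='r'
After 3 (k): row=0 col=0 char='r'
After 4 (h): row=0 col=0 char='r'
After 5 (b): row=0 col=0 char='r'
After 6 (k): row=0 col=0 char='r'
After 7 (h): row=0 col=0 char='r'
After 8 (gg): row=0 col=0 char='r'
After 9 (b): row=0 col=0 char='r'
After 10 (h): row=0 col=0 char='r'
After 11 (gg): row=0 col=0 char='r'
After 12 (b): row=0 col=0 char='r'

Answer: r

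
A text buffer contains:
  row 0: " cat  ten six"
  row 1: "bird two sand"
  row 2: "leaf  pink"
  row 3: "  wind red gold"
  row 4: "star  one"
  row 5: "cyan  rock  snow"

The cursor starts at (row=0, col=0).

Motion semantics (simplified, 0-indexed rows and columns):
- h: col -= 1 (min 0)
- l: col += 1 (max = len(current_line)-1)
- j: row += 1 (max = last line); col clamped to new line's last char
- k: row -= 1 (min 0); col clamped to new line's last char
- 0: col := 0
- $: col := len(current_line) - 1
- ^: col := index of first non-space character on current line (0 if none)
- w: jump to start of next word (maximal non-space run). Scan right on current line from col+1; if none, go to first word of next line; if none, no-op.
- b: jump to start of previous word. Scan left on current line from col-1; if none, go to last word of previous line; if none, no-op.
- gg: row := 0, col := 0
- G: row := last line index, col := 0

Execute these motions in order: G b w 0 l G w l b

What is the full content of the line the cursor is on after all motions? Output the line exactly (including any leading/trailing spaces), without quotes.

After 1 (G): row=5 col=0 char='c'
After 2 (b): row=4 col=6 char='o'
After 3 (w): row=5 col=0 char='c'
After 4 (0): row=5 col=0 char='c'
After 5 (l): row=5 col=1 char='y'
After 6 (G): row=5 col=0 char='c'
After 7 (w): row=5 col=6 char='r'
After 8 (l): row=5 col=7 char='o'
After 9 (b): row=5 col=6 char='r'

Answer: cyan  rock  snow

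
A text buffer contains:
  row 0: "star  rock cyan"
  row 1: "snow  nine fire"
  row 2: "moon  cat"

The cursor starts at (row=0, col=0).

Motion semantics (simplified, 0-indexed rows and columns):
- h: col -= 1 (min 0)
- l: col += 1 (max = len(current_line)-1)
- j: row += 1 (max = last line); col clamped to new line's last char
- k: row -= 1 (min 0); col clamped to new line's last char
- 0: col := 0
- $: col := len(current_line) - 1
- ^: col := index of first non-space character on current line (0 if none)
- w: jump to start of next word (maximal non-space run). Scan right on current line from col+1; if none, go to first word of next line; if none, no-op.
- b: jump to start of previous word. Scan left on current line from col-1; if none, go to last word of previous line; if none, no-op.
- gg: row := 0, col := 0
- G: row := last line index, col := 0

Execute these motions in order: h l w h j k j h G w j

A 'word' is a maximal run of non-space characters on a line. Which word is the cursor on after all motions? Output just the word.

After 1 (h): row=0 col=0 char='s'
After 2 (l): row=0 col=1 char='t'
After 3 (w): row=0 col=6 char='r'
After 4 (h): row=0 col=5 char='_'
After 5 (j): row=1 col=5 char='_'
After 6 (k): row=0 col=5 char='_'
After 7 (j): row=1 col=5 char='_'
After 8 (h): row=1 col=4 char='_'
After 9 (G): row=2 col=0 char='m'
After 10 (w): row=2 col=6 char='c'
After 11 (j): row=2 col=6 char='c'

Answer: cat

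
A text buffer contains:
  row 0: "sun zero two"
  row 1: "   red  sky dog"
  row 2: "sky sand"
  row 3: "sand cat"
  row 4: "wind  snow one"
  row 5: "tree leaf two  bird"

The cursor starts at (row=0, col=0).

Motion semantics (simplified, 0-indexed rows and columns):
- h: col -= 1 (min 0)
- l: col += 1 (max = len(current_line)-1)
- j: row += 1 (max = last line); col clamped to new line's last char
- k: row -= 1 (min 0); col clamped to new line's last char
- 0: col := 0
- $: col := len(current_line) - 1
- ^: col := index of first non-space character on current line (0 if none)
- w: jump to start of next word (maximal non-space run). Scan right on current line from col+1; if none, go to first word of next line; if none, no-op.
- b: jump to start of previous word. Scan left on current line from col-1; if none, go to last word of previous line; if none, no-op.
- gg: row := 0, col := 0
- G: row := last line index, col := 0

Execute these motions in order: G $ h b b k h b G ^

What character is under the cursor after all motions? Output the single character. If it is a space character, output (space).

Answer: t

Derivation:
After 1 (G): row=5 col=0 char='t'
After 2 ($): row=5 col=18 char='d'
After 3 (h): row=5 col=17 char='r'
After 4 (b): row=5 col=15 char='b'
After 5 (b): row=5 col=10 char='t'
After 6 (k): row=4 col=10 char='_'
After 7 (h): row=4 col=9 char='w'
After 8 (b): row=4 col=6 char='s'
After 9 (G): row=5 col=0 char='t'
After 10 (^): row=5 col=0 char='t'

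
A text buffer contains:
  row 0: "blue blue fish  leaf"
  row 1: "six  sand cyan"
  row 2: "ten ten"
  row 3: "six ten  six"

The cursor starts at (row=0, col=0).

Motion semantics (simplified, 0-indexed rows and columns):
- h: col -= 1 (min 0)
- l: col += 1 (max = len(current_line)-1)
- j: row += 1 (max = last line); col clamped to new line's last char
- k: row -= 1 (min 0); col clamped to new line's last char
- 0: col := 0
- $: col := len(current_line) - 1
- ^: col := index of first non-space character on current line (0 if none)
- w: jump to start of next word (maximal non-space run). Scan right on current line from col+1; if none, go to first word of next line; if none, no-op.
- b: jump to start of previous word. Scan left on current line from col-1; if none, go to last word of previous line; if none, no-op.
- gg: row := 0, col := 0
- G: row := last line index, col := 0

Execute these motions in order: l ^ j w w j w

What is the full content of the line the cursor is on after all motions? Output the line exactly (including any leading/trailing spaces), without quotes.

After 1 (l): row=0 col=1 char='l'
After 2 (^): row=0 col=0 char='b'
After 3 (j): row=1 col=0 char='s'
After 4 (w): row=1 col=5 char='s'
After 5 (w): row=1 col=10 char='c'
After 6 (j): row=2 col=6 char='n'
After 7 (w): row=3 col=0 char='s'

Answer: six ten  six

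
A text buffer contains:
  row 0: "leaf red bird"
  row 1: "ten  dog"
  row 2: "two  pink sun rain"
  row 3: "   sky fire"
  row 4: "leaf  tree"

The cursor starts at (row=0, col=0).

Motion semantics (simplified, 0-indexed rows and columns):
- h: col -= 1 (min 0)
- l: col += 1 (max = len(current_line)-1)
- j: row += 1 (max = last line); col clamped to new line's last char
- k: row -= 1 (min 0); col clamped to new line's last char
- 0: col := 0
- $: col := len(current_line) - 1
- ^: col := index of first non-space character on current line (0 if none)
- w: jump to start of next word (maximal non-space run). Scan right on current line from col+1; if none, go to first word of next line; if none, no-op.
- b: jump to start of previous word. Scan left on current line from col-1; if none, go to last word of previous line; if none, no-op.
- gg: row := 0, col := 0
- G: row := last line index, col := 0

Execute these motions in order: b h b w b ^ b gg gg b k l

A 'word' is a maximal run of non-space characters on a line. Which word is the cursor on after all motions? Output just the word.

Answer: leaf

Derivation:
After 1 (b): row=0 col=0 char='l'
After 2 (h): row=0 col=0 char='l'
After 3 (b): row=0 col=0 char='l'
After 4 (w): row=0 col=5 char='r'
After 5 (b): row=0 col=0 char='l'
After 6 (^): row=0 col=0 char='l'
After 7 (b): row=0 col=0 char='l'
After 8 (gg): row=0 col=0 char='l'
After 9 (gg): row=0 col=0 char='l'
After 10 (b): row=0 col=0 char='l'
After 11 (k): row=0 col=0 char='l'
After 12 (l): row=0 col=1 char='e'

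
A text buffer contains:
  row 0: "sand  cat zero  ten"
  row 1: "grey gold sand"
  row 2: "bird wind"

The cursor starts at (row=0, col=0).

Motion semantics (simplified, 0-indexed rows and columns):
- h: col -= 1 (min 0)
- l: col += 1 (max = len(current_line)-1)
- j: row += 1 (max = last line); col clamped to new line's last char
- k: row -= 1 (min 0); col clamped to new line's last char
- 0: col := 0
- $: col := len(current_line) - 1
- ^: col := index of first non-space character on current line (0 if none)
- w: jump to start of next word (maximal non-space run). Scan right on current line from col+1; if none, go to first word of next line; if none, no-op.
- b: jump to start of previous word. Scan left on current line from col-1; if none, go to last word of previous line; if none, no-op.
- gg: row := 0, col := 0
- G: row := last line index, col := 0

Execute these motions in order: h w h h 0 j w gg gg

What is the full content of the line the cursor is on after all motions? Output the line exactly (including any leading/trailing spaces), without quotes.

After 1 (h): row=0 col=0 char='s'
After 2 (w): row=0 col=6 char='c'
After 3 (h): row=0 col=5 char='_'
After 4 (h): row=0 col=4 char='_'
After 5 (0): row=0 col=0 char='s'
After 6 (j): row=1 col=0 char='g'
After 7 (w): row=1 col=5 char='g'
After 8 (gg): row=0 col=0 char='s'
After 9 (gg): row=0 col=0 char='s'

Answer: sand  cat zero  ten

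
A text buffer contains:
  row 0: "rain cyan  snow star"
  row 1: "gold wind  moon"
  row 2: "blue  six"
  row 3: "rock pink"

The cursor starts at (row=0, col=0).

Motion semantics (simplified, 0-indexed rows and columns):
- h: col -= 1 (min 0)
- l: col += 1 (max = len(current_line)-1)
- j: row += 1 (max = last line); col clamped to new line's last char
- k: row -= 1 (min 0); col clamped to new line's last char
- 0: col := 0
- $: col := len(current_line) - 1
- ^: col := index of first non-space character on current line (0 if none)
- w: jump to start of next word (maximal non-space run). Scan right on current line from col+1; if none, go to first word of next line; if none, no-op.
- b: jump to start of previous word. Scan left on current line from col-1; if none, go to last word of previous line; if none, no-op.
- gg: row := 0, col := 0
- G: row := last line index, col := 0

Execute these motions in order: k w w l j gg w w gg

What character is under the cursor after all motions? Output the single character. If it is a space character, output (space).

Answer: r

Derivation:
After 1 (k): row=0 col=0 char='r'
After 2 (w): row=0 col=5 char='c'
After 3 (w): row=0 col=11 char='s'
After 4 (l): row=0 col=12 char='n'
After 5 (j): row=1 col=12 char='o'
After 6 (gg): row=0 col=0 char='r'
After 7 (w): row=0 col=5 char='c'
After 8 (w): row=0 col=11 char='s'
After 9 (gg): row=0 col=0 char='r'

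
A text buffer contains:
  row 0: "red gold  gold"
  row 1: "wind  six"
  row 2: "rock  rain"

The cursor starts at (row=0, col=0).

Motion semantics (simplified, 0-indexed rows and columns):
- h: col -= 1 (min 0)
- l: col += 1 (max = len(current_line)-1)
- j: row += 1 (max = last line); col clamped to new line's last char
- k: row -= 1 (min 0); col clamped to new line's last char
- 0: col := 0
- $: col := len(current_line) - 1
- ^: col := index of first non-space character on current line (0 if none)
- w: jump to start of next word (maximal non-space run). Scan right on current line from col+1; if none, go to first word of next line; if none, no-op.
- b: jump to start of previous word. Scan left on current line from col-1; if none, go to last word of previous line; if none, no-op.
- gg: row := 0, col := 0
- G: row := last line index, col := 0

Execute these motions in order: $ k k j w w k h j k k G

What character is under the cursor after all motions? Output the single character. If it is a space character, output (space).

Answer: r

Derivation:
After 1 ($): row=0 col=13 char='d'
After 2 (k): row=0 col=13 char='d'
After 3 (k): row=0 col=13 char='d'
After 4 (j): row=1 col=8 char='x'
After 5 (w): row=2 col=0 char='r'
After 6 (w): row=2 col=6 char='r'
After 7 (k): row=1 col=6 char='s'
After 8 (h): row=1 col=5 char='_'
After 9 (j): row=2 col=5 char='_'
After 10 (k): row=1 col=5 char='_'
After 11 (k): row=0 col=5 char='o'
After 12 (G): row=2 col=0 char='r'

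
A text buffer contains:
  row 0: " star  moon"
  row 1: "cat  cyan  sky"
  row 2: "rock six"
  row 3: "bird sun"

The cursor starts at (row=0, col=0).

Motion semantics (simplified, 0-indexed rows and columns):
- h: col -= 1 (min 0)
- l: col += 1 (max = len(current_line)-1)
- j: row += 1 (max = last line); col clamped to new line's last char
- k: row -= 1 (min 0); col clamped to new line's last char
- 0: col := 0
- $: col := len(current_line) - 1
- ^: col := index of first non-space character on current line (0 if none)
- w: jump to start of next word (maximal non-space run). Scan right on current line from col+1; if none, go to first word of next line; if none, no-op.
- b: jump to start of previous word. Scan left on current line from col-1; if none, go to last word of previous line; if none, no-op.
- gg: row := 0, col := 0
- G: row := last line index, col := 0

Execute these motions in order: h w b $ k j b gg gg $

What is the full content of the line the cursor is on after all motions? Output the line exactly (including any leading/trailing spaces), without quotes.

Answer:  star  moon

Derivation:
After 1 (h): row=0 col=0 char='_'
After 2 (w): row=0 col=1 char='s'
After 3 (b): row=0 col=1 char='s'
After 4 ($): row=0 col=10 char='n'
After 5 (k): row=0 col=10 char='n'
After 6 (j): row=1 col=10 char='_'
After 7 (b): row=1 col=5 char='c'
After 8 (gg): row=0 col=0 char='_'
After 9 (gg): row=0 col=0 char='_'
After 10 ($): row=0 col=10 char='n'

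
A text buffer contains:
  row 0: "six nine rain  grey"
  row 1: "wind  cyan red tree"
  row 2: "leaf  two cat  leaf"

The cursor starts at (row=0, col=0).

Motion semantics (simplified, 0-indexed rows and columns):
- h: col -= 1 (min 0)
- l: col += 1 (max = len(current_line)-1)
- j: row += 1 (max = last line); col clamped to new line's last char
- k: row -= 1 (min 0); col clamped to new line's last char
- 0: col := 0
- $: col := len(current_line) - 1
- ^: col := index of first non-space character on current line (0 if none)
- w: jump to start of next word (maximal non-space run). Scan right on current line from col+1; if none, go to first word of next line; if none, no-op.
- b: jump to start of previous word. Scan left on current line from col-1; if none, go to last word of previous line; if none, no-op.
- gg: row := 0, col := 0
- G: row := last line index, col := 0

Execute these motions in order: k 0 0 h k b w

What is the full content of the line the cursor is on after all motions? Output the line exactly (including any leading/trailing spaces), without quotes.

Answer: six nine rain  grey

Derivation:
After 1 (k): row=0 col=0 char='s'
After 2 (0): row=0 col=0 char='s'
After 3 (0): row=0 col=0 char='s'
After 4 (h): row=0 col=0 char='s'
After 5 (k): row=0 col=0 char='s'
After 6 (b): row=0 col=0 char='s'
After 7 (w): row=0 col=4 char='n'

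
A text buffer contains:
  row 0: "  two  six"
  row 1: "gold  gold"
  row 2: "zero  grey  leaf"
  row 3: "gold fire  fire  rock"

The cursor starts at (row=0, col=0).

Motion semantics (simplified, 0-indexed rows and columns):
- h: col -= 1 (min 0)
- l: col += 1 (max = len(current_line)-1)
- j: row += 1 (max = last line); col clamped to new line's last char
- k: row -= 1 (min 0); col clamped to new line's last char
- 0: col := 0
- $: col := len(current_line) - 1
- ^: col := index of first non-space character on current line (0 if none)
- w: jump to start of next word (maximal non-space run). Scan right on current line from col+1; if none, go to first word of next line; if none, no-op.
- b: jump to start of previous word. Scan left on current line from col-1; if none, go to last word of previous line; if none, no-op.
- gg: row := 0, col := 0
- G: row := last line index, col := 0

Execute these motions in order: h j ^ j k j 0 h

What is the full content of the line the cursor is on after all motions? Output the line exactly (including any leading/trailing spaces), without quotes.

After 1 (h): row=0 col=0 char='_'
After 2 (j): row=1 col=0 char='g'
After 3 (^): row=1 col=0 char='g'
After 4 (j): row=2 col=0 char='z'
After 5 (k): row=1 col=0 char='g'
After 6 (j): row=2 col=0 char='z'
After 7 (0): row=2 col=0 char='z'
After 8 (h): row=2 col=0 char='z'

Answer: zero  grey  leaf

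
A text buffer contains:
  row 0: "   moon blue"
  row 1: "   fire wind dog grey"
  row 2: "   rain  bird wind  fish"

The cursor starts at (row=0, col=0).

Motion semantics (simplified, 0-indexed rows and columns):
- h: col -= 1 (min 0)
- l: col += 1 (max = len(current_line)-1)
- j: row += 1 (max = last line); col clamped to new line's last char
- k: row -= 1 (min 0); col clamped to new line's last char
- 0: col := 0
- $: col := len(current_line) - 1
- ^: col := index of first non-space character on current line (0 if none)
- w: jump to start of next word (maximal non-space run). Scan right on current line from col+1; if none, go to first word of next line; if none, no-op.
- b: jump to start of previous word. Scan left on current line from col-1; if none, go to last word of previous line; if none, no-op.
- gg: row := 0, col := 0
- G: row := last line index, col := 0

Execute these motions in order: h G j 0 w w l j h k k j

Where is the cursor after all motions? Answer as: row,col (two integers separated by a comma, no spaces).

After 1 (h): row=0 col=0 char='_'
After 2 (G): row=2 col=0 char='_'
After 3 (j): row=2 col=0 char='_'
After 4 (0): row=2 col=0 char='_'
After 5 (w): row=2 col=3 char='r'
After 6 (w): row=2 col=9 char='b'
After 7 (l): row=2 col=10 char='i'
After 8 (j): row=2 col=10 char='i'
After 9 (h): row=2 col=9 char='b'
After 10 (k): row=1 col=9 char='i'
After 11 (k): row=0 col=9 char='l'
After 12 (j): row=1 col=9 char='i'

Answer: 1,9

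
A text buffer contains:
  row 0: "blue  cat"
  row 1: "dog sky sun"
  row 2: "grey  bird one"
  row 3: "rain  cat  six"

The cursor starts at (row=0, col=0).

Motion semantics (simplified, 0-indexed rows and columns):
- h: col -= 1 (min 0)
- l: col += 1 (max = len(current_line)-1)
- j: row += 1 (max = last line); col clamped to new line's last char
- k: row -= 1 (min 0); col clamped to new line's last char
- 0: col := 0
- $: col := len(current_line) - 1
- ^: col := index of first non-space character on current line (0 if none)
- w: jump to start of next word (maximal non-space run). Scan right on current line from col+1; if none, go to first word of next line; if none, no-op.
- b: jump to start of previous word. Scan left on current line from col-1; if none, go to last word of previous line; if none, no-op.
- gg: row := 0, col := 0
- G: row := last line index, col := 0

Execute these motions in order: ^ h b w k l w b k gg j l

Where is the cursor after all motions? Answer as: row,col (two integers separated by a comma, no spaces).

After 1 (^): row=0 col=0 char='b'
After 2 (h): row=0 col=0 char='b'
After 3 (b): row=0 col=0 char='b'
After 4 (w): row=0 col=6 char='c'
After 5 (k): row=0 col=6 char='c'
After 6 (l): row=0 col=7 char='a'
After 7 (w): row=1 col=0 char='d'
After 8 (b): row=0 col=6 char='c'
After 9 (k): row=0 col=6 char='c'
After 10 (gg): row=0 col=0 char='b'
After 11 (j): row=1 col=0 char='d'
After 12 (l): row=1 col=1 char='o'

Answer: 1,1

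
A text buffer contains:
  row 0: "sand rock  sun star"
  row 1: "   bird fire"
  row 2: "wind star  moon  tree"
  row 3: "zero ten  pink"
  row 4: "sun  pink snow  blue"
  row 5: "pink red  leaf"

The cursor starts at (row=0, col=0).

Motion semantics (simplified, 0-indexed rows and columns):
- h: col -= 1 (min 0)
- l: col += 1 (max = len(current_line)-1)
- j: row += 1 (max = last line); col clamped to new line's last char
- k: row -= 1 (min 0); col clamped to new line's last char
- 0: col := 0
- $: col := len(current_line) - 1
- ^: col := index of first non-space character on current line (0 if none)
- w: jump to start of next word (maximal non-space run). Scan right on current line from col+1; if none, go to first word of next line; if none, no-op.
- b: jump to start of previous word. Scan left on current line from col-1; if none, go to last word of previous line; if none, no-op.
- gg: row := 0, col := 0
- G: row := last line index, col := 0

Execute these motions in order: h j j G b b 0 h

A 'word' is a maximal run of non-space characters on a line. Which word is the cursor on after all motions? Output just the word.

After 1 (h): row=0 col=0 char='s'
After 2 (j): row=1 col=0 char='_'
After 3 (j): row=2 col=0 char='w'
After 4 (G): row=5 col=0 char='p'
After 5 (b): row=4 col=16 char='b'
After 6 (b): row=4 col=10 char='s'
After 7 (0): row=4 col=0 char='s'
After 8 (h): row=4 col=0 char='s'

Answer: sun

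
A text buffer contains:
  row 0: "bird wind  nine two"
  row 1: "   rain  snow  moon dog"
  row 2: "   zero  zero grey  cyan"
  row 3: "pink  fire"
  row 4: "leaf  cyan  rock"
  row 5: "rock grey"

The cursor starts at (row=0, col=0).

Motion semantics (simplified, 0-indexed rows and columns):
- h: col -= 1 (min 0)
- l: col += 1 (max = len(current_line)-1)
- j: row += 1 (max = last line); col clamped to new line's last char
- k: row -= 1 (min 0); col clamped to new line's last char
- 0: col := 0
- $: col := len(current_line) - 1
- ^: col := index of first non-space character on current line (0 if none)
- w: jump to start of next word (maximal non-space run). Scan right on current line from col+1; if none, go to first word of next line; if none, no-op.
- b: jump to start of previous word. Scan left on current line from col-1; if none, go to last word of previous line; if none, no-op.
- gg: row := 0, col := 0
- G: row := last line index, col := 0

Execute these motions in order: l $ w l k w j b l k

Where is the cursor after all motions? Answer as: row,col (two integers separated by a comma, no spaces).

After 1 (l): row=0 col=1 char='i'
After 2 ($): row=0 col=18 char='o'
After 3 (w): row=1 col=3 char='r'
After 4 (l): row=1 col=4 char='a'
After 5 (k): row=0 col=4 char='_'
After 6 (w): row=0 col=5 char='w'
After 7 (j): row=1 col=5 char='i'
After 8 (b): row=1 col=3 char='r'
After 9 (l): row=1 col=4 char='a'
After 10 (k): row=0 col=4 char='_'

Answer: 0,4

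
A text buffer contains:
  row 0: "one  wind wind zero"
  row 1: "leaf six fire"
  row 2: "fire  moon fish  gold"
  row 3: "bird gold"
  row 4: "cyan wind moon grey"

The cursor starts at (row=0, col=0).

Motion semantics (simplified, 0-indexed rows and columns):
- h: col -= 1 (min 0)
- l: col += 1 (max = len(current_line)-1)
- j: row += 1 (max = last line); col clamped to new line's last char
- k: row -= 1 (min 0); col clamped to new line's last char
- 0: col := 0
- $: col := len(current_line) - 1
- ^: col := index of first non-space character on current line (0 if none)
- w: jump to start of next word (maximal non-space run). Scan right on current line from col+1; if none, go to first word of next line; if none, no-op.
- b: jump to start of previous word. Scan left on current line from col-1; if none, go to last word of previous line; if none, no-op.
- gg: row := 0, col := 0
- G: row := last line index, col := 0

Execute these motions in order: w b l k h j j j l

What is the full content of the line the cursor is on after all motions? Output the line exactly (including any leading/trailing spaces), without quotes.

Answer: bird gold

Derivation:
After 1 (w): row=0 col=5 char='w'
After 2 (b): row=0 col=0 char='o'
After 3 (l): row=0 col=1 char='n'
After 4 (k): row=0 col=1 char='n'
After 5 (h): row=0 col=0 char='o'
After 6 (j): row=1 col=0 char='l'
After 7 (j): row=2 col=0 char='f'
After 8 (j): row=3 col=0 char='b'
After 9 (l): row=3 col=1 char='i'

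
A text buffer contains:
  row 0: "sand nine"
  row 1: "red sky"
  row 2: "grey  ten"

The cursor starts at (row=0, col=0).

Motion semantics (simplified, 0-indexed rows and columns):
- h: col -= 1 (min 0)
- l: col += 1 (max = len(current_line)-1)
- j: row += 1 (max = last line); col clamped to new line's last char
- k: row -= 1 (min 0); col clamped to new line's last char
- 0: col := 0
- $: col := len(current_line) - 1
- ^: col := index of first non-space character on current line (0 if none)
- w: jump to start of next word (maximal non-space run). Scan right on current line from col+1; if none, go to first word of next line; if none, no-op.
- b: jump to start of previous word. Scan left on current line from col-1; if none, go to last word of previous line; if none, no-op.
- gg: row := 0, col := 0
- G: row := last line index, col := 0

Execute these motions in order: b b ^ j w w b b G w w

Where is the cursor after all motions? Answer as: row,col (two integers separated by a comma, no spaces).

After 1 (b): row=0 col=0 char='s'
After 2 (b): row=0 col=0 char='s'
After 3 (^): row=0 col=0 char='s'
After 4 (j): row=1 col=0 char='r'
After 5 (w): row=1 col=4 char='s'
After 6 (w): row=2 col=0 char='g'
After 7 (b): row=1 col=4 char='s'
After 8 (b): row=1 col=0 char='r'
After 9 (G): row=2 col=0 char='g'
After 10 (w): row=2 col=6 char='t'
After 11 (w): row=2 col=6 char='t'

Answer: 2,6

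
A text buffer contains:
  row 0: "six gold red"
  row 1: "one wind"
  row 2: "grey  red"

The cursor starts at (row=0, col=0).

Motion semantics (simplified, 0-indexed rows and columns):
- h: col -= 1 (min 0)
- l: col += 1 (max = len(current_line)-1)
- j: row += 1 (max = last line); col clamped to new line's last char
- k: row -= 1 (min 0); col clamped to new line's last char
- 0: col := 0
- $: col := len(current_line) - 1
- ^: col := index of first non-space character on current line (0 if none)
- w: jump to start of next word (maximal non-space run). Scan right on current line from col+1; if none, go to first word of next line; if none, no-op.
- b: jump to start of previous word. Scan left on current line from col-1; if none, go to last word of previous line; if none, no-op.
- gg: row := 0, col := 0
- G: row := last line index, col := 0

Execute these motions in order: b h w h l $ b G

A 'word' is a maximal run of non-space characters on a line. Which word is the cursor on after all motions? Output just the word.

Answer: grey

Derivation:
After 1 (b): row=0 col=0 char='s'
After 2 (h): row=0 col=0 char='s'
After 3 (w): row=0 col=4 char='g'
After 4 (h): row=0 col=3 char='_'
After 5 (l): row=0 col=4 char='g'
After 6 ($): row=0 col=11 char='d'
After 7 (b): row=0 col=9 char='r'
After 8 (G): row=2 col=0 char='g'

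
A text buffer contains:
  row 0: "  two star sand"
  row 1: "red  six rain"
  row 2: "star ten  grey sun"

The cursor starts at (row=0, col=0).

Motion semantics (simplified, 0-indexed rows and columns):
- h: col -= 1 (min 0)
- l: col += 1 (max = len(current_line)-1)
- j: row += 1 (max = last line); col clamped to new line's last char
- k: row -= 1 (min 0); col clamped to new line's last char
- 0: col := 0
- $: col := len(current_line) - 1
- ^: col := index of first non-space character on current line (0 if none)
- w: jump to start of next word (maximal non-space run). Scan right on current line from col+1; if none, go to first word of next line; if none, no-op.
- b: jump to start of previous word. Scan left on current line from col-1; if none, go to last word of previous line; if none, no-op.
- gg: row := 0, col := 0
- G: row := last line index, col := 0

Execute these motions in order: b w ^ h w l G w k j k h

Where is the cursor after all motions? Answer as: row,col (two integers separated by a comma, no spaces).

Answer: 1,4

Derivation:
After 1 (b): row=0 col=0 char='_'
After 2 (w): row=0 col=2 char='t'
After 3 (^): row=0 col=2 char='t'
After 4 (h): row=0 col=1 char='_'
After 5 (w): row=0 col=2 char='t'
After 6 (l): row=0 col=3 char='w'
After 7 (G): row=2 col=0 char='s'
After 8 (w): row=2 col=5 char='t'
After 9 (k): row=1 col=5 char='s'
After 10 (j): row=2 col=5 char='t'
After 11 (k): row=1 col=5 char='s'
After 12 (h): row=1 col=4 char='_'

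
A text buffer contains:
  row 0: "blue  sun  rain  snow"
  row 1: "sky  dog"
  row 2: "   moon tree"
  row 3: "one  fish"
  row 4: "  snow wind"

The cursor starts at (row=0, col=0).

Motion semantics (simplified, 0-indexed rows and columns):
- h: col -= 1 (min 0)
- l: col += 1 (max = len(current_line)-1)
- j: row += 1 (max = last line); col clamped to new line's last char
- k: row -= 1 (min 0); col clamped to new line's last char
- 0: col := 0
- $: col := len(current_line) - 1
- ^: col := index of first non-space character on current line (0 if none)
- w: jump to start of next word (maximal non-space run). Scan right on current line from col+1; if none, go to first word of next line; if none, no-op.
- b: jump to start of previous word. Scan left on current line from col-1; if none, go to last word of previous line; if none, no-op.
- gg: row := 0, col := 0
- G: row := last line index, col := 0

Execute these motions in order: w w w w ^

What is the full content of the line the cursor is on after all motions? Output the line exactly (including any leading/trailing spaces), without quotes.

After 1 (w): row=0 col=6 char='s'
After 2 (w): row=0 col=11 char='r'
After 3 (w): row=0 col=17 char='s'
After 4 (w): row=1 col=0 char='s'
After 5 (^): row=1 col=0 char='s'

Answer: sky  dog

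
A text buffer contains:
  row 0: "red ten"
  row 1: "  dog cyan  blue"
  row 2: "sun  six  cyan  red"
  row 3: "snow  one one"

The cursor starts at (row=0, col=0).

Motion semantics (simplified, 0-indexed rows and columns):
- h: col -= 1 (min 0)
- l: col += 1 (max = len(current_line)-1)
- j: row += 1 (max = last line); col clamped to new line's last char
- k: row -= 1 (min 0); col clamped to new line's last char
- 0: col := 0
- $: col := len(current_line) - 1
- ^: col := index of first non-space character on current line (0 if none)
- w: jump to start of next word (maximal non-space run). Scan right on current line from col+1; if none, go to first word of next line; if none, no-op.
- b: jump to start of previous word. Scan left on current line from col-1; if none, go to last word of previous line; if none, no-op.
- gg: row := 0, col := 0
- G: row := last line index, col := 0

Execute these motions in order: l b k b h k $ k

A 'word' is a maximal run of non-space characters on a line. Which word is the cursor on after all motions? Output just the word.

After 1 (l): row=0 col=1 char='e'
After 2 (b): row=0 col=0 char='r'
After 3 (k): row=0 col=0 char='r'
After 4 (b): row=0 col=0 char='r'
After 5 (h): row=0 col=0 char='r'
After 6 (k): row=0 col=0 char='r'
After 7 ($): row=0 col=6 char='n'
After 8 (k): row=0 col=6 char='n'

Answer: ten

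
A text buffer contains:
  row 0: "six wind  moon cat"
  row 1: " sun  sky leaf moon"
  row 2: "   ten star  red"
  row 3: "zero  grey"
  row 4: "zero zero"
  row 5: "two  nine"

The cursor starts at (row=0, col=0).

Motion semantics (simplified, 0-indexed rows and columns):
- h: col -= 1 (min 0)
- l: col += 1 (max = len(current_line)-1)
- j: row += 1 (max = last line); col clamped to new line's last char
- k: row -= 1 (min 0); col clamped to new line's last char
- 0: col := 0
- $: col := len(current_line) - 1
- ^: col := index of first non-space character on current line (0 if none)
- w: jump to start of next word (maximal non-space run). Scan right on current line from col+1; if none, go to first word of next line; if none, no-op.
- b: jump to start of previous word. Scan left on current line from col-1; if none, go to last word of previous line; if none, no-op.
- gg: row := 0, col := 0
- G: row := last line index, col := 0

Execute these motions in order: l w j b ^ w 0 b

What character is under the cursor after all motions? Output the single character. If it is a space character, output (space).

After 1 (l): row=0 col=1 char='i'
After 2 (w): row=0 col=4 char='w'
After 3 (j): row=1 col=4 char='_'
After 4 (b): row=1 col=1 char='s'
After 5 (^): row=1 col=1 char='s'
After 6 (w): row=1 col=6 char='s'
After 7 (0): row=1 col=0 char='_'
After 8 (b): row=0 col=15 char='c'

Answer: c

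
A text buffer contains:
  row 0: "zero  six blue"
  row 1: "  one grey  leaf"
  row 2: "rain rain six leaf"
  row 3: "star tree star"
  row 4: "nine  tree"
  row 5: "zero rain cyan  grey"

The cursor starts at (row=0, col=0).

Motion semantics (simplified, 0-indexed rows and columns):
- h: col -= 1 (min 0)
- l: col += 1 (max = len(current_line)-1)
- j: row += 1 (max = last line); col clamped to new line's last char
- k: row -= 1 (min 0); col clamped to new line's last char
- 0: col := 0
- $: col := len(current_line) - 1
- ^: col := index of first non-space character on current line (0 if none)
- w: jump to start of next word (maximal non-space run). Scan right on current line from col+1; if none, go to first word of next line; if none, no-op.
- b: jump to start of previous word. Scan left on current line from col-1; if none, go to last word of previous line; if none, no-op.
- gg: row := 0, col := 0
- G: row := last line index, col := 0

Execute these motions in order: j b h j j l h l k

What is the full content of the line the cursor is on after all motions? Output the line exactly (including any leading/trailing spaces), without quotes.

Answer:   one grey  leaf

Derivation:
After 1 (j): row=1 col=0 char='_'
After 2 (b): row=0 col=10 char='b'
After 3 (h): row=0 col=9 char='_'
After 4 (j): row=1 col=9 char='y'
After 5 (j): row=2 col=9 char='_'
After 6 (l): row=2 col=10 char='s'
After 7 (h): row=2 col=9 char='_'
After 8 (l): row=2 col=10 char='s'
After 9 (k): row=1 col=10 char='_'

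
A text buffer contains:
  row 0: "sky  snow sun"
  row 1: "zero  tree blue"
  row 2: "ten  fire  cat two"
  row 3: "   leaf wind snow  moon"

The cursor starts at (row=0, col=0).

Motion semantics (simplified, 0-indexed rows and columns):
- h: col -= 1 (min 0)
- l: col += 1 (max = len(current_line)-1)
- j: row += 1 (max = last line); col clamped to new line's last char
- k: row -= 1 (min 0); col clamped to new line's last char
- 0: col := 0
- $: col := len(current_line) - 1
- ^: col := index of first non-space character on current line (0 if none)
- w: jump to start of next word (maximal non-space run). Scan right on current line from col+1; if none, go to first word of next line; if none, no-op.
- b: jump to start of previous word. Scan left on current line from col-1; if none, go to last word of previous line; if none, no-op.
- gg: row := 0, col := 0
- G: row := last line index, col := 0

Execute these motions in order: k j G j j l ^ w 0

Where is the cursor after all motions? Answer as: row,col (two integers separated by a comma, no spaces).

Answer: 3,0

Derivation:
After 1 (k): row=0 col=0 char='s'
After 2 (j): row=1 col=0 char='z'
After 3 (G): row=3 col=0 char='_'
After 4 (j): row=3 col=0 char='_'
After 5 (j): row=3 col=0 char='_'
After 6 (l): row=3 col=1 char='_'
After 7 (^): row=3 col=3 char='l'
After 8 (w): row=3 col=8 char='w'
After 9 (0): row=3 col=0 char='_'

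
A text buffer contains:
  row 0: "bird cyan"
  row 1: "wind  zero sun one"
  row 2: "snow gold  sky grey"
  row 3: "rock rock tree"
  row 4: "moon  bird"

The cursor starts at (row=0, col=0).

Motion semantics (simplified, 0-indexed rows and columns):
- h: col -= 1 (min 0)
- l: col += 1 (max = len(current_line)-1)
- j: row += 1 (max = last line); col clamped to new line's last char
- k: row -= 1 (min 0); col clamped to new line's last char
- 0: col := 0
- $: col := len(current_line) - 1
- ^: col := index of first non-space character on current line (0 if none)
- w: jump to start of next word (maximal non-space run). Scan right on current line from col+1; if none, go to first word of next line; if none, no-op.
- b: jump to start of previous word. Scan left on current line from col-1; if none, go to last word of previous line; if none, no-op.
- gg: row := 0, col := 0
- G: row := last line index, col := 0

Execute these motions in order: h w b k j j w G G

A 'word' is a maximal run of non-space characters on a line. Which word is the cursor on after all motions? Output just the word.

Answer: moon

Derivation:
After 1 (h): row=0 col=0 char='b'
After 2 (w): row=0 col=5 char='c'
After 3 (b): row=0 col=0 char='b'
After 4 (k): row=0 col=0 char='b'
After 5 (j): row=1 col=0 char='w'
After 6 (j): row=2 col=0 char='s'
After 7 (w): row=2 col=5 char='g'
After 8 (G): row=4 col=0 char='m'
After 9 (G): row=4 col=0 char='m'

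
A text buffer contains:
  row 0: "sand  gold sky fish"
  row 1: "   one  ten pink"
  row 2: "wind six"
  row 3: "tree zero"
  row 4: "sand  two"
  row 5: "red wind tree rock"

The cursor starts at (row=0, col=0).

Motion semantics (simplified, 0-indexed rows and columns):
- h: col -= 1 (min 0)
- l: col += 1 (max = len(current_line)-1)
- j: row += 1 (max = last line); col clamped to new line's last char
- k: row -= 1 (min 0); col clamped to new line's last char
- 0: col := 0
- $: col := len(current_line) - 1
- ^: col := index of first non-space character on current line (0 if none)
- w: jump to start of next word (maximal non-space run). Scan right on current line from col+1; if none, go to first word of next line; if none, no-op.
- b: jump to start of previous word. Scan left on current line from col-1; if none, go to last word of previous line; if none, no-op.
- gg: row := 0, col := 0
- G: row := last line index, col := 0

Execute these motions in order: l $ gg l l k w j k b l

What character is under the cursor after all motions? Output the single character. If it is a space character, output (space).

After 1 (l): row=0 col=1 char='a'
After 2 ($): row=0 col=18 char='h'
After 3 (gg): row=0 col=0 char='s'
After 4 (l): row=0 col=1 char='a'
After 5 (l): row=0 col=2 char='n'
After 6 (k): row=0 col=2 char='n'
After 7 (w): row=0 col=6 char='g'
After 8 (j): row=1 col=6 char='_'
After 9 (k): row=0 col=6 char='g'
After 10 (b): row=0 col=0 char='s'
After 11 (l): row=0 col=1 char='a'

Answer: a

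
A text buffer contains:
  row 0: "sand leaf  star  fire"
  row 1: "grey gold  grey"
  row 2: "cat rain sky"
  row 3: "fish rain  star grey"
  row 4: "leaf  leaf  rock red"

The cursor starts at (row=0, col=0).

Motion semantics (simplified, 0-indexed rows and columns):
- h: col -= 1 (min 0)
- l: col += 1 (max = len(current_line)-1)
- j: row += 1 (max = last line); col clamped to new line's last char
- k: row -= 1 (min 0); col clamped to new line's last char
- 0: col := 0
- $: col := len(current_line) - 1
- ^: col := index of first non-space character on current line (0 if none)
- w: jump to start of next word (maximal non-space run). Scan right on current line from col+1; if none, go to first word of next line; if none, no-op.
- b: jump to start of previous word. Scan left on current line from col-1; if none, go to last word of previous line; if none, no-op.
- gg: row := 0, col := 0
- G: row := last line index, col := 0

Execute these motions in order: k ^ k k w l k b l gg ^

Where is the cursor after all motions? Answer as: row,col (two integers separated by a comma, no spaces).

After 1 (k): row=0 col=0 char='s'
After 2 (^): row=0 col=0 char='s'
After 3 (k): row=0 col=0 char='s'
After 4 (k): row=0 col=0 char='s'
After 5 (w): row=0 col=5 char='l'
After 6 (l): row=0 col=6 char='e'
After 7 (k): row=0 col=6 char='e'
After 8 (b): row=0 col=5 char='l'
After 9 (l): row=0 col=6 char='e'
After 10 (gg): row=0 col=0 char='s'
After 11 (^): row=0 col=0 char='s'

Answer: 0,0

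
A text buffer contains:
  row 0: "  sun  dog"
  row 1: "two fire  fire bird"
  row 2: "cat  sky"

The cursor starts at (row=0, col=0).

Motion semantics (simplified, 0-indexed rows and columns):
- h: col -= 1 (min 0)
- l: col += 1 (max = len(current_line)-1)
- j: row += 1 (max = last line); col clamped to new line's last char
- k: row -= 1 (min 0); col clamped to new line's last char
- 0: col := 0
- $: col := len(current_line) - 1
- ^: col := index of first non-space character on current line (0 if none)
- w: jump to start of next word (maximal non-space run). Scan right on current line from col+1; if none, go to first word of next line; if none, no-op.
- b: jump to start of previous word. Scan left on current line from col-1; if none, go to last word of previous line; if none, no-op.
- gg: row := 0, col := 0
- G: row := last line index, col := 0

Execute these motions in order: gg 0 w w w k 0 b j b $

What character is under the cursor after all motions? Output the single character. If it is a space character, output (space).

Answer: g

Derivation:
After 1 (gg): row=0 col=0 char='_'
After 2 (0): row=0 col=0 char='_'
After 3 (w): row=0 col=2 char='s'
After 4 (w): row=0 col=7 char='d'
After 5 (w): row=1 col=0 char='t'
After 6 (k): row=0 col=0 char='_'
After 7 (0): row=0 col=0 char='_'
After 8 (b): row=0 col=0 char='_'
After 9 (j): row=1 col=0 char='t'
After 10 (b): row=0 col=7 char='d'
After 11 ($): row=0 col=9 char='g'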